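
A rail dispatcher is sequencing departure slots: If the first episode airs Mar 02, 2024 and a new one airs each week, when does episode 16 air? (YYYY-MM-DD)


First occurrence: 2024-03-02 (occurrence 1)
Each occurrence is 7 days after the previous.
Occurrence 16 is 15 weeks after the first.
15 weeks = 105 days
2024-03-02 + 105 days = 2024-06-15

2024-06-15


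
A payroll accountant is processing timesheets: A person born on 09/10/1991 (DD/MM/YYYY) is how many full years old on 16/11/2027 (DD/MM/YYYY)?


Birth: 1991-10-09
Reference: 2027-11-16
Year difference: 2027 - 1991 = 36
Has birthday (10-09) occurred by 11-16? Yes
Age in full years: 36

36


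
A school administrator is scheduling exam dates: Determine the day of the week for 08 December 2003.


Date: 2003-12-08
January 1, 2003 is a Wednesday
Day of year: 342
Offset from Jan 1: 341 days
341 mod 7 = 5
Result: Monday

Monday


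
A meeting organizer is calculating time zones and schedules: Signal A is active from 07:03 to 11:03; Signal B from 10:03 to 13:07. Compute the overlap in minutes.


Interval A: [423, 663] minutes from midnight
Interval B: [603, 787] minutes from midnight
Overlap start = max(423, 603) = 603
Overlap end = min(663, 787) = 663
Overlap = 663 - 603 = 60 minutes

60


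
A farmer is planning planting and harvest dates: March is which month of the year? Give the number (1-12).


Calendar month order:
2. February
3. March <--
4. April
March is month number 3

3


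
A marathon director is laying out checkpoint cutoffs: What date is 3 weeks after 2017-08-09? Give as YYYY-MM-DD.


Start: 2017-08-09
Weeks to add: 3
Convert to days: 3 x 7 = 21 days
Add 21 days to 2017-08-09
Result: 2017-08-30

2017-08-30


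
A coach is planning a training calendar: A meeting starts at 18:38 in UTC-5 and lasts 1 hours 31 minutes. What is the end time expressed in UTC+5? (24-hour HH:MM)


Start: 18:38 in UTC-5
Step 1 - add duration:
  minutes: 38 + 31 = 69 (carry 1h)
  hours: 18 + 1 + 1 = 20
  end in UTC-5: 20:09
Step 2 - convert UTC-5 -> UTC+5:
  offset difference: 5 - (-5) = 10 hours
  20 + (10) = 30 -> mod 24 = 6
Result: 06:09 in UTC+5

06:09


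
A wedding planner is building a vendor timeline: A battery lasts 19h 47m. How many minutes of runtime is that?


Hours: 19
Extra minutes: 47
Minutes per hour: 60
Hours to minutes: 19 x 60 = 1140
Total: 1140 + 47 = 1187

1187


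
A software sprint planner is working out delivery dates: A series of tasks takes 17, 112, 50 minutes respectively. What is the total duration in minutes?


Durations: 17, 112, 50
Running sum: 17
+ 112 = 129
+ 50 = 179
Total duration: 179 minutes
That is 2 hours and 59 minutes

179


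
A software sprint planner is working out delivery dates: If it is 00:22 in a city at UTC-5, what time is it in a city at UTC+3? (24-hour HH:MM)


Local time: 00:22 at UTC-5 (offset -5h)
Target zone: UTC+3 (offset 3h)
Difference: 3 - (-5) = 8 hours
Calculation: 0 + (8) = 8
Result: 08:22

08:22


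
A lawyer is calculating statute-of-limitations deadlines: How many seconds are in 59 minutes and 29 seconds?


Minutes: 59
Extra seconds: 29
Seconds per minute: 60
Minutes to seconds: 59 x 60 = 3540
Total: 3540 + 29 = 3569

3569


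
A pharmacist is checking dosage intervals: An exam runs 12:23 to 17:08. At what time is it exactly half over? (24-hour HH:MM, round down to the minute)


Start time: 12:23 = 743 minutes from midnight
End time: 17:08 = 1028 minutes from midnight
Sum: 743 + 1028 = 1771
Midpoint: 1771 / 2 = 885 minutes
Convert: 885 / 60 = 14 hours, 45 minutes
Result: 14:45

14:45


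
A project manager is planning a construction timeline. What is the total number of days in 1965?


Year: 1965
Check leap year rules:
Divisible by 4? No
1965 is not a leap year
Days: 365

365


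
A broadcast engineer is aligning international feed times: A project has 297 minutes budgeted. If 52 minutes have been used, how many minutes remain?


Total budget: 297 minutes
Time used: 52 minutes
Remaining: 297 - 52 = 245 minutes
Percent used: 17.5%
Percent remaining: 82.5%

245


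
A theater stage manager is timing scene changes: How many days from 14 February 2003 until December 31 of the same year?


Start: February 14, 2003
End: December 31, 2003
Days left in February: 14
March: 31
April: 30
May: 31
June: 30
... plus remaining months
Sum of remaining months: 306
Total: 14 + 306 = 320

320


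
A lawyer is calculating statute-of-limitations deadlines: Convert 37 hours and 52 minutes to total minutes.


Hours: 37
Minutes: 52
Convert hours to minutes: 37 x 60 = 2220
Add remaining minutes: 2220 + 52 = 2272

2272


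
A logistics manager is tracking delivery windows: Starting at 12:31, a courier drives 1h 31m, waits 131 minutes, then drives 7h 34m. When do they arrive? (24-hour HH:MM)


Depart: 12:31
Leg 1: +91 min -> 14:02
Layover: +131 min -> 16:13
Leg 2: +454 min -> 23:47
Total travel: 676 minutes = 11h 16m
Arrival: 23:47

23:47


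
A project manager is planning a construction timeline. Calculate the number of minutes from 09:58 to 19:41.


Start time: 09:58 = 598 minutes from midnight
End time: 19:41 = 1181 minutes from midnight
Difference: 1181 - 598 = 583 minutes
That is 9 hours and 43 minutes

583


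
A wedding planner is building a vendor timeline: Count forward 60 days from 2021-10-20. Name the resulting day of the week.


Start: 2021-10-20 (Wednesday)
Step 1 - find target date: add 60 days
  2021-10-20 + 60 days = 2021-12-19
Step 2 - day of week:
  60 mod 7 = 4
  Wednesday + 4 days -> Sunday
Result: Sunday (2021-12-19)

Sunday


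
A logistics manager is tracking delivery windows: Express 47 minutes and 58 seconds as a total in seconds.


Minutes: 47
Seconds: 58
Convert minutes to seconds: 47 x 60 = 2820
Add remaining seconds: 2820 + 58 = 2878

2878


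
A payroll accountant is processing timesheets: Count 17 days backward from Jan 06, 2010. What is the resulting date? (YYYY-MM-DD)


Start: 2010-01-06
Subtracting 17 days
Days already passed in January: 6
After going back through January: 11 more days to subtract
December 2009 has 31 days, need 11
Result: 2009-12-20

2009-12-20


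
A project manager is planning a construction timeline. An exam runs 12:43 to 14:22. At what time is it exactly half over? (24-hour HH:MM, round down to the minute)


Start time: 12:43 = 763 minutes from midnight
End time: 14:22 = 862 minutes from midnight
Sum: 763 + 862 = 1625
Midpoint: 1625 / 2 = 812 minutes
Convert: 812 / 60 = 13 hours, 32 minutes
Result: 13:32

13:32


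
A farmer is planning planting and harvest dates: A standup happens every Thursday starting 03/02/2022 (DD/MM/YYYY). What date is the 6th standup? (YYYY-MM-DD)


First occurrence: 2022-02-03 (occurrence 1)
Each occurrence is 7 days after the previous.
Occurrence 6 is 5 weeks after the first.
5 weeks = 35 days
2022-02-03 + 35 days = 2022-03-10

2022-03-10


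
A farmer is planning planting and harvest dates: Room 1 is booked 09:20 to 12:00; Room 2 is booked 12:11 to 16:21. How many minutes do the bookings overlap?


Interval A: [560, 720] minutes from midnight
Interval B: [731, 981] minutes from midnight
Overlap start = max(560, 731) = 731
Overlap end = min(720, 981) = 720
End <= start, so the intervals do not overlap: 0 minutes

0


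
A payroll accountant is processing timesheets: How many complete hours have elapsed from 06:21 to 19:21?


Start: 06:21
End: 19:21
Hour difference: 19 - 6 = 13 hours
Minute difference: 21 - 21 = 0 minutes
Total minutes: 780
Complete hours: 780 / 60 = 13 (remainder 0)

13


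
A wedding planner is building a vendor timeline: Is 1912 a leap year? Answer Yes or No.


Year: 1912
Divisible by 4? 1912 / 4 = 478.0 -> Yes
Divisible by 100? 1912 / 100 = 19.12 -> No
Divisible by 4 but not 100, so it IS a leap year

Yes


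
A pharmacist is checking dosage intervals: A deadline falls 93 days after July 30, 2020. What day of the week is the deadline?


Start: 2020-07-30 (Thursday)
Step 1 - find target date: add 93 days
  2020-07-30 + 93 days = 2020-10-31
Step 2 - day of week:
  93 mod 7 = 2
  Thursday + 2 days -> Saturday
Result: Saturday (2020-10-31)

Saturday


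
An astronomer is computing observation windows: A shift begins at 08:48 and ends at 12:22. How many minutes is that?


Start time: 08:48 = 528 minutes from midnight
End time: 12:22 = 742 minutes from midnight
Difference: 742 - 528 = 214 minutes
That is 3 hours and 34 minutes

214


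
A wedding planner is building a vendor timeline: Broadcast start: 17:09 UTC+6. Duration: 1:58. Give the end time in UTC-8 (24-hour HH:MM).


Start: 17:09 in UTC+6
Step 1 - add duration:
  minutes: 9 + 58 = 67 (carry 1h)
  hours: 17 + 1 + 1 = 19
  end in UTC+6: 19:07
Step 2 - convert UTC+6 -> UTC-8:
  offset difference: -8 - (6) = -14 hours
  19 + (-14) = 5 -> mod 24 = 5
Result: 05:07 in UTC-8

05:07


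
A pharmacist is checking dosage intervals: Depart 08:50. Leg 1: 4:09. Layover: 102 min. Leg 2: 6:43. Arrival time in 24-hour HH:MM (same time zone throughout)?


Depart: 08:50
Leg 1: +249 min -> 12:59
Layover: +102 min -> 14:41
Leg 2: +403 min -> 21:24
Total travel: 754 minutes = 12h 34m
Arrival: 21:24

21:24


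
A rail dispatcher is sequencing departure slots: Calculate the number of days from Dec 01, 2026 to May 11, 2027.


Start date: 2026-12-01
End date: 2027-05-11
Dec 2026: +31 days
Jan 2027: +31 days
Feb 2027: +28 days
... (3 more months)
Total: 161 days

161


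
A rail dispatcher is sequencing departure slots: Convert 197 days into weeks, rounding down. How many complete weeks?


Total days: 197
Days per week: 7
Division: 197 / 7 = 28 remainder 1
Complete weeks: 28
Remaining days: 1

28


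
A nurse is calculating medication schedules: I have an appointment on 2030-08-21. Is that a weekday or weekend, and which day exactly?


Date: 2030-08-21
January 1, 2030 is a Tuesday
Day of year: 233
Offset from Jan 1: 232 days
232 mod 7 = 1
Result: Wednesday

Wednesday


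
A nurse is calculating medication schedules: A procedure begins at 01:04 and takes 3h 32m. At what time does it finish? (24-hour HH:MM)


Start time: 01:04
Adding: 3 hours 32 minutes
Minutes: 4 + 32 = 36
Hours: 1 + 3 + 0 = 4
Result: 04:36

04:36


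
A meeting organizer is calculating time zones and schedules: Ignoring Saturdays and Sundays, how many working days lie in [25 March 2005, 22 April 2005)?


Start: 2005-03-25 (Friday)
End (exclusive): 2005-04-22 (Friday)
Total calendar days: 28
Full weeks: 28 // 7 = 4 -> 20 weekdays
Remaining 0 days starting on Friday:
Total business days: 20 + 0 = 20

20


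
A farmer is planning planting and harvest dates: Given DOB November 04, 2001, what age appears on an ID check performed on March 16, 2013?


Birth: 2001-11-04
Reference: 2013-03-16
Year difference: 2013 - 2001 = 12
Has birthday (11-04) occurred by 03-16? No
Birthday not yet reached this year -> subtract 1
Age in full years: 11

11


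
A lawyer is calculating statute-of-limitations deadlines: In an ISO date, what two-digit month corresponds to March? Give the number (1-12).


Calendar month order:
2. February
3. March <--
4. April
March is month number 3

3


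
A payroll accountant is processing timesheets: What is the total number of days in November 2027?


Month: November
Year: 2027
November is a 30-day month
Total: 30 days

30


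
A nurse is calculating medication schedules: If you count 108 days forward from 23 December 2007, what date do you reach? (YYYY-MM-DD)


Start: 2007-12-23
Adding 108 days
Days remaining in December: 8
After December: 100 days still to add
January 2008: 31 days, 69 remaining
February 2008: 29 days, 40 remaining
March 2008: 31 days, 9 remaining
April 2008 has 30 days, need 9
Result: 2008-04-09

2008-04-09


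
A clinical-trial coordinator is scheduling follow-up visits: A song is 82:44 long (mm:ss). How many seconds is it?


Minutes: 82
Extra seconds: 44
Seconds per minute: 60
Minutes to seconds: 82 x 60 = 4920
Total: 4920 + 44 = 4964

4964


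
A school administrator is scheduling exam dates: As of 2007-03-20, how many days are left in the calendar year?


Start: March 20, 2007
End: December 31, 2007
Days left in March: 11
April: 30
May: 31
June: 30
July: 31
... plus remaining months
Sum of remaining months: 275
Total: 11 + 275 = 286

286


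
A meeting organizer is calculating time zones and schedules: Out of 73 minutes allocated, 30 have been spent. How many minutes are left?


Total budget: 73 minutes
Time used: 30 minutes
Remaining: 73 - 30 = 43 minutes
Percent used: 41.1%
Percent remaining: 58.9%

43


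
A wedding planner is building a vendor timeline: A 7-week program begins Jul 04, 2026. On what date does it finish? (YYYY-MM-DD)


Start: 2026-07-04
Weeks to add: 7
Convert to days: 7 x 7 = 49 days
Add 49 days to 2026-07-04
Result: 2026-08-22

2026-08-22


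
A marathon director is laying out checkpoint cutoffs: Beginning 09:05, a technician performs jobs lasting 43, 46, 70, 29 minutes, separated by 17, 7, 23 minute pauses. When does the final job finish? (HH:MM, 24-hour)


Start: 09:05 = 545 min from midnight
  after task 1 (43 min): 09:48
  after break (17 min): 10:05
  after task 2 (46 min): 10:51
  after break (7 min): 10:58
  after task 3 (70 min): 12:08
  after break (23 min): 12:31
  after task 4 (29 min): 13:00
Total elapsed: 235 minutes
End time: 13:00

13:00


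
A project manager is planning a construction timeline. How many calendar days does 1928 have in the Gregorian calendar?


Year: 1928
Check leap year rules:
Divisible by 4? Yes
Divisible by 100? No
1928 is a leap year
Days: 366

366


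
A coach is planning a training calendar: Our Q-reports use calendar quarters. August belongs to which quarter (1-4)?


Month: August (month 8)
Q1: January-March (months 1-3)
Q2: April-June (months 4-6)
Q3: July-September (months 7-9)
Q4: October-December (months 10-12)
Month 8 falls in Q3

3


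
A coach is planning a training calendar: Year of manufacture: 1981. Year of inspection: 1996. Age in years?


Birth year: 1981
Current year: 1996
Age = current year - birth year
Age = 1996 - 1981 = 15

15


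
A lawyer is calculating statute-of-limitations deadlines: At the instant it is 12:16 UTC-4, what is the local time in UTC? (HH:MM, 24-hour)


Local time: 12:16 at UTC-4 (offset -4h)
Target zone: UTC (offset 0h)
Difference: 0 - (-4) = 4 hours
Calculation: 12 + (4) = 16
Result: 16:16

16:16


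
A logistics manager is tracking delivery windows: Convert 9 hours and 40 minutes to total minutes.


Hours: 9
Minutes: 40
Convert hours to minutes: 9 x 60 = 540
Add remaining minutes: 540 + 40 = 580

580


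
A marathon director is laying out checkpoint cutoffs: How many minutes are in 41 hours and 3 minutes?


Hours: 41
Extra minutes: 3
Minutes per hour: 60
Hours to minutes: 41 x 60 = 2460
Total: 2460 + 3 = 2463

2463


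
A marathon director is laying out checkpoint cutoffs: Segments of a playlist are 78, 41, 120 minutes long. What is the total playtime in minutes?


Durations: 78, 41, 120
Running sum: 78
+ 41 = 119
+ 120 = 239
Total duration: 239 minutes
That is 3 hours and 59 minutes

239


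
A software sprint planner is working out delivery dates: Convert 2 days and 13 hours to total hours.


Days: 2
Extra hours: 13
Hours per day: 24
Days to hours: 2 x 24 = 48
Total: 48 + 13 = 61

61


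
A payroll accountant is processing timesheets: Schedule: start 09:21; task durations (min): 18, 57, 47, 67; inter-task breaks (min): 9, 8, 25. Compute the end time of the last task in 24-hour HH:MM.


Start: 09:21 = 561 min from midnight
  after task 1 (18 min): 09:39
  after break (9 min): 09:48
  after task 2 (57 min): 10:45
  after break (8 min): 10:53
  after task 3 (47 min): 11:40
  after break (25 min): 12:05
  after task 4 (67 min): 13:12
Total elapsed: 231 minutes
End time: 13:12

13:12


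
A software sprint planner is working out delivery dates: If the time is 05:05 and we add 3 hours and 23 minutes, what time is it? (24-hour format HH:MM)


Start time: 05:05
Adding: 3 hours 23 minutes
Minutes: 5 + 23 = 28
Hours: 5 + 3 + 0 = 8
Result: 08:28

08:28


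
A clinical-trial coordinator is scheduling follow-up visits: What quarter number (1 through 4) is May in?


Month: May (month 5)
Q1: January-March (months 1-3)
Q2: April-June (months 4-6)
Q3: July-September (months 7-9)
Q4: October-December (months 10-12)
Month 5 falls in Q2

2


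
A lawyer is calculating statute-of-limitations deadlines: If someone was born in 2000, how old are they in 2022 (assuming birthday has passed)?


Birth year: 2000
Current year: 2022
Age = current year - birth year
Age = 2022 - 2000 = 22

22


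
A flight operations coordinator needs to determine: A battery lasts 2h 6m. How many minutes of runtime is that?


Hours: 2
Extra minutes: 6
Minutes per hour: 60
Hours to minutes: 2 x 60 = 120
Total: 120 + 6 = 126

126


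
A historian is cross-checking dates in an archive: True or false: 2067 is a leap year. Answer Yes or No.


Year: 2067
Divisible by 4? 2067 / 4 = 516.75 -> No
Not divisible by 4, so NOT a leap year

No


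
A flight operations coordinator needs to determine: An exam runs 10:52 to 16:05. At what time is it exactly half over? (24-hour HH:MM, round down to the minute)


Start time: 10:52 = 652 minutes from midnight
End time: 16:05 = 965 minutes from midnight
Sum: 652 + 965 = 1617
Midpoint: 1617 / 2 = 808 minutes
Convert: 808 / 60 = 13 hours, 28 minutes
Result: 13:28

13:28


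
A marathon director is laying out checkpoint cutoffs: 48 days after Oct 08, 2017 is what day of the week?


Start: 2017-10-08 (Sunday)
Step 1 - find target date: add 48 days
  2017-10-08 + 48 days = 2017-11-25
Step 2 - day of week:
  48 mod 7 = 6
  Sunday + 6 days -> Saturday
Result: Saturday (2017-11-25)

Saturday


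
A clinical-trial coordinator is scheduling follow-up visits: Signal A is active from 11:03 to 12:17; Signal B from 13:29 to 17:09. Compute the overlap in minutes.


Interval A: [663, 737] minutes from midnight
Interval B: [809, 1029] minutes from midnight
Overlap start = max(663, 809) = 809
Overlap end = min(737, 1029) = 737
End <= start, so the intervals do not overlap: 0 minutes

0


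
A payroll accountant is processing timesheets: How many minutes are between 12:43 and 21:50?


Start time: 12:43 = 763 minutes from midnight
End time: 21:50 = 1310 minutes from midnight
Difference: 1310 - 763 = 547 minutes
That is 9 hours and 7 minutes

547


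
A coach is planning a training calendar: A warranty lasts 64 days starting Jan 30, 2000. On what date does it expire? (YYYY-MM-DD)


Start: 2000-01-30
Adding 64 days
Days remaining in January: 1
After January: 63 days still to add
February 2000: 29 days, 34 remaining
March 2000: 31 days, 3 remaining
April 2000 has 30 days, need 3
Result: 2000-04-03

2000-04-03


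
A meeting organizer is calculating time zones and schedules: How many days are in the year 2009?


Year: 2009
Check leap year rules:
Divisible by 4? No
2009 is not a leap year
Days: 365

365


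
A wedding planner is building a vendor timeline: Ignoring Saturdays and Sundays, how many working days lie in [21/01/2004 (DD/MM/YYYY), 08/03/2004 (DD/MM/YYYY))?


Start: 2004-01-21 (Wednesday)
End (exclusive): 2004-03-08 (Monday)
Total calendar days: 47
Full weeks: 47 // 7 = 6 -> 30 weekdays
Remaining 5 days starting on Wednesday:
  Wed(w), Thu(w), Fri(w), Sat(-), Sun(-) -> 3 weekdays
Total business days: 30 + 3 = 33

33


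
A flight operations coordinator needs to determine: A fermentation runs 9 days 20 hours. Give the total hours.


Days: 9
Extra hours: 20
Hours per day: 24
Days to hours: 9 x 24 = 216
Total: 216 + 20 = 236

236


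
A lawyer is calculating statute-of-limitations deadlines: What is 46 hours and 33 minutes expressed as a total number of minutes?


Hours: 46
Minutes: 33
Convert hours to minutes: 46 x 60 = 2760
Add remaining minutes: 2760 + 33 = 2793

2793


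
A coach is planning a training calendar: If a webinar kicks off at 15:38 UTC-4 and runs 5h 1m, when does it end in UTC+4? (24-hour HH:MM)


Start: 15:38 in UTC-4
Step 1 - add duration:
  minutes: 38 + 1 = 39
  hours: 15 + 5 + 0 = 20
  end in UTC-4: 20:39
Step 2 - convert UTC-4 -> UTC+4:
  offset difference: 4 - (-4) = 8 hours
  20 + (8) = 28 -> mod 24 = 4
Result: 04:39 in UTC+4

04:39


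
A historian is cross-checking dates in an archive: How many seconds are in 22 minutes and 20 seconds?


Minutes: 22
Extra seconds: 20
Seconds per minute: 60
Minutes to seconds: 22 x 60 = 1320
Total: 1320 + 20 = 1340

1340


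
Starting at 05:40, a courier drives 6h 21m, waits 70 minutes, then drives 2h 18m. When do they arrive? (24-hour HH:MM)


Depart: 05:40
Leg 1: +381 min -> 12:01
Layover: +70 min -> 13:11
Leg 2: +138 min -> 15:29
Total travel: 589 minutes = 9h 49m
Arrival: 15:29

15:29


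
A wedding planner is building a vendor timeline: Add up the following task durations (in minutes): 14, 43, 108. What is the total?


Durations: 14, 43, 108
Running sum: 14
+ 43 = 57
+ 108 = 165
Total duration: 165 minutes
That is 2 hours and 45 minutes

165


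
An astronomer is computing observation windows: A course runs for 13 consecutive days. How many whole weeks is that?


Total days: 13
Days per week: 7
Division: 13 / 7 = 1 remainder 6
Complete weeks: 1
Remaining days: 6

1


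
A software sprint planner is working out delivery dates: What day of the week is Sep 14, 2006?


Date: 2006-09-14
January 1, 2006 is a Sunday
Day of year: 257
Offset from Jan 1: 256 days
256 mod 7 = 4
Result: Thursday

Thursday


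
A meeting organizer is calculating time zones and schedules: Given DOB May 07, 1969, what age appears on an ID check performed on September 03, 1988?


Birth: 1969-05-07
Reference: 1988-09-03
Year difference: 1988 - 1969 = 19
Has birthday (05-07) occurred by 09-03? Yes
Age in full years: 19

19


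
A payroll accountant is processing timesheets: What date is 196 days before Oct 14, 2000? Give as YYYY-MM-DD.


Start: 2000-10-14
Subtracting 196 days
Days already passed in October: 14
After going back through October: 182 more days to subtract
September 2000: 30 days, 152 remaining
August 2000: 31 days, 121 remaining
July 2000: 31 days, 90 remaining
June 2000: 30 days, 60 remaining
Result: 2000-04-01

2000-04-01


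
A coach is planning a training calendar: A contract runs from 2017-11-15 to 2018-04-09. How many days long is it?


Start date: 2017-11-15
End date: 2018-04-09
Nov 2017: +16 days
Dec 2017: +31 days
Jan 2018: +31 days
... (3 more months)
Total: 145 days

145


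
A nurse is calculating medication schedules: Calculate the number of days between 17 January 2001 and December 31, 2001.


Start: January 17, 2001
End: December 31, 2001
Days left in January: 14
February: 28
March: 31
April: 30
May: 31
... plus remaining months
Sum of remaining months: 334
Total: 14 + 334 = 348

348


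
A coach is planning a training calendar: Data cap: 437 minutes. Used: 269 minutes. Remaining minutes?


Total budget: 437 minutes
Time used: 269 minutes
Remaining: 437 - 269 = 168 minutes
Percent used: 61.6%
Percent remaining: 38.4%

168


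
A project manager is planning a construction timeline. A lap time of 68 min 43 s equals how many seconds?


Minutes: 68
Seconds: 43
Convert minutes to seconds: 68 x 60 = 4080
Add remaining seconds: 4080 + 43 = 4123

4123


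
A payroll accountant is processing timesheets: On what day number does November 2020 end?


Month: November
Year: 2020
November is a 30-day month
Total: 30 days

30


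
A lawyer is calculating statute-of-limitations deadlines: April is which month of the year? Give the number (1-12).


Calendar month order:
3. March
4. April <--
5. May
April is month number 4

4


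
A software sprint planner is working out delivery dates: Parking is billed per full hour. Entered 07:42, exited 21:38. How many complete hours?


Start: 07:42
End: 21:38
Hour difference: 21 - 7 = 14 hours
Minute difference: 38 - 42 = -4 minutes
Total minutes: 836
Complete hours: 836 / 60 = 13 (remainder 56)

13


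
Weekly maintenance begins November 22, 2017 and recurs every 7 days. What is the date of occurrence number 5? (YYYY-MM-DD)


First occurrence: 2017-11-22 (occurrence 1)
Each occurrence is 7 days after the previous.
Occurrence 5 is 4 weeks after the first.
4 weeks = 28 days
2017-11-22 + 28 days = 2017-12-20

2017-12-20


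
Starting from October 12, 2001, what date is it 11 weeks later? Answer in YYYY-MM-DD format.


Start: 2001-10-12
Weeks to add: 11
Convert to days: 11 x 7 = 77 days
Add 77 days to 2001-10-12
Result: 2001-12-28

2001-12-28


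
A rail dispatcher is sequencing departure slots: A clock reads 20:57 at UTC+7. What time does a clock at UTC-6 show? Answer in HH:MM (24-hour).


Local time: 20:57 at UTC+7 (offset 7h)
Target zone: UTC-6 (offset -6h)
Difference: -6 - (7) = -13 hours
Calculation: 20 + (-13) = 7
Result: 07:57

07:57


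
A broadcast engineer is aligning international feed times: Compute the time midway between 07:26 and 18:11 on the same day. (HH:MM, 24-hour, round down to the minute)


Start time: 07:26 = 446 minutes from midnight
End time: 18:11 = 1091 minutes from midnight
Sum: 446 + 1091 = 1537
Midpoint: 1537 / 2 = 768 minutes
Convert: 768 / 60 = 12 hours, 48 minutes
Result: 12:48

12:48


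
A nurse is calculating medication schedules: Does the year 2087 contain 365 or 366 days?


Year: 2087
Check leap year rules:
Divisible by 4? No
2087 is not a leap year
Days: 365

365


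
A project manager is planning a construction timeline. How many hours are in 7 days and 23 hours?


Days: 7
Extra hours: 23
Hours per day: 24
Days to hours: 7 x 24 = 168
Total: 168 + 23 = 191

191


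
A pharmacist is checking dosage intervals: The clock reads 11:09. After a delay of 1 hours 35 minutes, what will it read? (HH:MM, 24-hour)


Start time: 11:09
Adding: 1 hours 35 minutes
Minutes: 9 + 35 = 44
Hours: 11 + 1 + 0 = 12
Result: 12:44

12:44


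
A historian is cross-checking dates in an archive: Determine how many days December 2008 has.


Month: December
Year: 2008
December is a 31-day month
Total: 31 days

31


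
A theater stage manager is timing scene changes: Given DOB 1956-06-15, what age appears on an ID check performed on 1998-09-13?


Birth: 1956-06-15
Reference: 1998-09-13
Year difference: 1998 - 1956 = 42
Has birthday (06-15) occurred by 09-13? Yes
Age in full years: 42

42


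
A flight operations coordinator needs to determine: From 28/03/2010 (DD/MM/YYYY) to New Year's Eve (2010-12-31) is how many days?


Start: March 28, 2010
End: December 31, 2010
Days left in March: 3
April: 30
May: 31
June: 30
July: 31
... plus remaining months
Sum of remaining months: 275
Total: 3 + 275 = 278

278


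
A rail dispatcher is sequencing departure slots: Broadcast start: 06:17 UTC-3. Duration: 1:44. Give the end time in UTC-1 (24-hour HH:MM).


Start: 06:17 in UTC-3
Step 1 - add duration:
  minutes: 17 + 44 = 61 (carry 1h)
  hours: 6 + 1 + 1 = 8
  end in UTC-3: 08:01
Step 2 - convert UTC-3 -> UTC-1:
  offset difference: -1 - (-3) = 2 hours
  8 + (2) = 10 -> mod 24 = 10
Result: 10:01 in UTC-1

10:01


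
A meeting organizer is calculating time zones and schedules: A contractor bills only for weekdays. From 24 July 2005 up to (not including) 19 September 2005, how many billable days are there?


Start: 2005-07-24 (Sunday)
End (exclusive): 2005-09-19 (Monday)
Total calendar days: 57
Full weeks: 57 // 7 = 8 -> 40 weekdays
Remaining 1 days starting on Sunday:
  Sun(-) -> 0 weekdays
Total business days: 40 + 0 = 40

40


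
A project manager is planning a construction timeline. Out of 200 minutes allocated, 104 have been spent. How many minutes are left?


Total budget: 200 minutes
Time used: 104 minutes
Remaining: 200 - 104 = 96 minutes
Percent used: 52.0%
Percent remaining: 48.0%

96


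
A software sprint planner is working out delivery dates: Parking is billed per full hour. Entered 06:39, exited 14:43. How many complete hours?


Start: 06:39
End: 14:43
Hour difference: 14 - 6 = 8 hours
Minute difference: 43 - 39 = 4 minutes
Total minutes: 484
Complete hours: 484 / 60 = 8 (remainder 4)

8


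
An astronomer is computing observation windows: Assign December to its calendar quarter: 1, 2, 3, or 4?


Month: December (month 12)
Q1: January-March (months 1-3)
Q2: April-June (months 4-6)
Q3: July-September (months 7-9)
Q4: October-December (months 10-12)
Month 12 falls in Q4

4


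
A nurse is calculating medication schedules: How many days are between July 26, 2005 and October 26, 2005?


Start date: 2005-07-26
End date: 2005-10-26
Jul 2005: +6 days
Aug 2005: +31 days
Sep 2005: +30 days
Oct 2005: +25 days
Total: 92 days

92


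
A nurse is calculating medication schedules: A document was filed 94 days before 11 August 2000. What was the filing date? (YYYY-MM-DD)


Start: 2000-08-11
Subtracting 94 days
Days already passed in August: 11
After going back through August: 83 more days to subtract
July 2000: 31 days, 52 remaining
June 2000: 30 days, 22 remaining
May 2000 has 31 days, need 22
Result: 2000-05-09

2000-05-09


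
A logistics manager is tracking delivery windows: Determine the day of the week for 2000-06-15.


Date: 2000-06-15
January 1, 2000 is a Saturday
Day of year: 167
Offset from Jan 1: 166 days
166 mod 7 = 5
Result: Thursday

Thursday


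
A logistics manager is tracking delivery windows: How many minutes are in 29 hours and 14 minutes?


Hours: 29
Extra minutes: 14
Minutes per hour: 60
Hours to minutes: 29 x 60 = 1740
Total: 1740 + 14 = 1754

1754


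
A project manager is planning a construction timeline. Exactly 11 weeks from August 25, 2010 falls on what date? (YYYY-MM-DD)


Start: 2010-08-25
Weeks to add: 11
Convert to days: 11 x 7 = 77 days
Add 77 days to 2010-08-25
Result: 2010-11-10

2010-11-10


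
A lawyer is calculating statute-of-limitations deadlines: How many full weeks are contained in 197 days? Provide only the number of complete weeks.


Total days: 197
Days per week: 7
Division: 197 / 7 = 28 remainder 1
Complete weeks: 28
Remaining days: 1

28


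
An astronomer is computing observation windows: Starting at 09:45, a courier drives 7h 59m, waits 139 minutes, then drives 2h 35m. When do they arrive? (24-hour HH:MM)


Depart: 09:45
Leg 1: +479 min -> 17:44
Layover: +139 min -> 20:03
Leg 2: +155 min -> 22:38
Total travel: 773 minutes = 12h 53m
Arrival: 22:38

22:38


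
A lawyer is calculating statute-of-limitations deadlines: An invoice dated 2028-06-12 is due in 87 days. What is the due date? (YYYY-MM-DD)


Start: 2028-06-12
Adding 87 days
Days remaining in June: 18
After June: 69 days still to add
July 2028: 31 days, 38 remaining
August 2028: 31 days, 7 remaining
September 2028 has 30 days, need 7
Result: 2028-09-07

2028-09-07


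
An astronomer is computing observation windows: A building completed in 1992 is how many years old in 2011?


Birth year: 1992
Current year: 2011
Age = current year - birth year
Age = 2011 - 1992 = 19

19


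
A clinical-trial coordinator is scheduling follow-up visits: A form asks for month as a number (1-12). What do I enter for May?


Calendar month order:
4. April
5. May <--
6. June
May is month number 5

5


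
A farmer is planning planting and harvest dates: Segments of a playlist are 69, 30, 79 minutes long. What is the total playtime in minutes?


Durations: 69, 30, 79
Running sum: 69
+ 30 = 99
+ 79 = 178
Total duration: 178 minutes
That is 2 hours and 58 minutes

178


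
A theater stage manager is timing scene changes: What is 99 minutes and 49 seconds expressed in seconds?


Minutes: 99
Extra seconds: 49
Seconds per minute: 60
Minutes to seconds: 99 x 60 = 5940
Total: 5940 + 49 = 5989

5989


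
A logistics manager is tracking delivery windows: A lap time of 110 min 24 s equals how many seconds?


Minutes: 110
Seconds: 24
Convert minutes to seconds: 110 x 60 = 6600
Add remaining seconds: 6600 + 24 = 6624

6624


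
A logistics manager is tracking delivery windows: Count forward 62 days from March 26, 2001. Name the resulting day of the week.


Start: 2001-03-26 (Monday)
Step 1 - find target date: add 62 days
  2001-03-26 + 62 days = 2001-05-27
Step 2 - day of week:
  62 mod 7 = 6
  Monday + 6 days -> Sunday
Result: Sunday (2001-05-27)

Sunday


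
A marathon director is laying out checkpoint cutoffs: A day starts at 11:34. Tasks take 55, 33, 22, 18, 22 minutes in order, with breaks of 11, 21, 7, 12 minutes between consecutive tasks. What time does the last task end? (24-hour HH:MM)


Start: 11:34 = 694 min from midnight
  after task 1 (55 min): 12:29
  after break (11 min): 12:40
  after task 2 (33 min): 13:13
  after break (21 min): 13:34
  after task 3 (22 min): 13:56
  after break (7 min): 14:03
  after task 4 (18 min): 14:21
  after break (12 min): 14:33
  after task 5 (22 min): 14:55
Total elapsed: 201 minutes
End time: 14:55

14:55


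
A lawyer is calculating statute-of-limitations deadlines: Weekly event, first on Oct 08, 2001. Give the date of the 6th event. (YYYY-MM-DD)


First occurrence: 2001-10-08 (occurrence 1)
Each occurrence is 7 days after the previous.
Occurrence 6 is 5 weeks after the first.
5 weeks = 35 days
2001-10-08 + 35 days = 2001-11-12

2001-11-12


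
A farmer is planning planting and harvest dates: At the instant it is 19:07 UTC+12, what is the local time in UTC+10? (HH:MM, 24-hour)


Local time: 19:07 at UTC+12 (offset 12h)
Target zone: UTC+10 (offset 10h)
Difference: 10 - (12) = -2 hours
Calculation: 19 + (-2) = 17
Result: 17:07

17:07


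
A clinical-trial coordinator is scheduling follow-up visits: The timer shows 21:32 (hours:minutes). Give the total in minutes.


Hours: 21
Minutes: 32
Convert hours to minutes: 21 x 60 = 1260
Add remaining minutes: 1260 + 32 = 1292

1292


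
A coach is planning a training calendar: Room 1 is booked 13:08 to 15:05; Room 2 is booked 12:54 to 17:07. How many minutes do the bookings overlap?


Interval A: [788, 905] minutes from midnight
Interval B: [774, 1027] minutes from midnight
Overlap start = max(788, 774) = 788
Overlap end = min(905, 1027) = 905
Overlap = 905 - 788 = 117 minutes

117


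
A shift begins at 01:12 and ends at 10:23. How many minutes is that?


Start time: 01:12 = 72 minutes from midnight
End time: 10:23 = 623 minutes from midnight
Difference: 623 - 72 = 551 minutes
That is 9 hours and 11 minutes

551


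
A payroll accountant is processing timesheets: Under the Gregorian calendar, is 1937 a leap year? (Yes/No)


Year: 1937
Divisible by 4? 1937 / 4 = 484.25 -> No
Not divisible by 4, so NOT a leap year

No


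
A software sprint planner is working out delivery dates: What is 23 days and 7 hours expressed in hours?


Days: 23
Extra hours: 7
Hours per day: 24
Days to hours: 23 x 24 = 552
Total: 552 + 7 = 559

559


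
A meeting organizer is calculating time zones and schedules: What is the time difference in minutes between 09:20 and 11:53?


Start time: 09:20 = 560 minutes from midnight
End time: 11:53 = 713 minutes from midnight
Difference: 713 - 560 = 153 minutes
That is 2 hours and 33 minutes

153


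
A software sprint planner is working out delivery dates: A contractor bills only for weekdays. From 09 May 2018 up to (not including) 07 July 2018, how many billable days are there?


Start: 2018-05-09 (Wednesday)
End (exclusive): 2018-07-07 (Saturday)
Total calendar days: 59
Full weeks: 59 // 7 = 8 -> 40 weekdays
Remaining 3 days starting on Wednesday:
  Wed(w), Thu(w), Fri(w) -> 3 weekdays
Total business days: 40 + 3 = 43

43


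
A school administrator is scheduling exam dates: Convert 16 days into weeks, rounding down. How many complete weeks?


Total days: 16
Days per week: 7
Division: 16 / 7 = 2 remainder 2
Complete weeks: 2
Remaining days: 2

2


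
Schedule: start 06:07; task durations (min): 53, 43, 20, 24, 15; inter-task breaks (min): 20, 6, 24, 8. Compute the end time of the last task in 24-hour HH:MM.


Start: 06:07 = 367 min from midnight
  after task 1 (53 min): 07:00
  after break (20 min): 07:20
  after task 2 (43 min): 08:03
  after break (6 min): 08:09
  after task 3 (20 min): 08:29
  after break (24 min): 08:53
  after task 4 (24 min): 09:17
  after break (8 min): 09:25
  after task 5 (15 min): 09:40
Total elapsed: 213 minutes
End time: 09:40

09:40


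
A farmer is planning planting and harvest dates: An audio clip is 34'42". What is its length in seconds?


Minutes: 34
Seconds: 42
Convert minutes to seconds: 34 x 60 = 2040
Add remaining seconds: 2040 + 42 = 2082

2082


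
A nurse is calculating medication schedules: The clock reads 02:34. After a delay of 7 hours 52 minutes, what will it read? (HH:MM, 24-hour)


Start time: 02:34
Adding: 7 hours 52 minutes
Minutes: 34 + 52 = 86
Minute overflow: 86 >= 60, so carry 1 hour, minutes = 26
Hours: 2 + 7 + 1 = 10
Result: 10:26

10:26


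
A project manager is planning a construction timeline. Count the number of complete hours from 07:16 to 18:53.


Start: 07:16
End: 18:53
Hour difference: 18 - 7 = 11 hours
Minute difference: 53 - 16 = 37 minutes
Total minutes: 697
Complete hours: 697 / 60 = 11 (remainder 37)

11


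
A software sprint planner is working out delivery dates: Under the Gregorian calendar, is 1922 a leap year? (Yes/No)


Year: 1922
Divisible by 4? 1922 / 4 = 480.5 -> No
Not divisible by 4, so NOT a leap year

No


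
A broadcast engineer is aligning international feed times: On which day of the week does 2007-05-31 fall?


Date: 2007-05-31
January 1, 2007 is a Monday
Day of year: 151
Offset from Jan 1: 150 days
150 mod 7 = 3
Result: Thursday

Thursday


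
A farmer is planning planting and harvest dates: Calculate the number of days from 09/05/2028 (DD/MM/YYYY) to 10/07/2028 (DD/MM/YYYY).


Start date: 2028-05-09
End date: 2028-07-10
May 2028: +23 days
Jun 2028: +30 days
Jul 2028: +9 days
Total: 62 days

62


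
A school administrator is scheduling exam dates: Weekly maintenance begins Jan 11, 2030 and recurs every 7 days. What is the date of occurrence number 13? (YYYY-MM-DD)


First occurrence: 2030-01-11 (occurrence 1)
Each occurrence is 7 days after the previous.
Occurrence 13 is 12 weeks after the first.
12 weeks = 84 days
2030-01-11 + 84 days = 2030-04-05

2030-04-05


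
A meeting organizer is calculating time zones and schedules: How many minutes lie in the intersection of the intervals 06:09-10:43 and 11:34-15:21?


Interval A: [369, 643] minutes from midnight
Interval B: [694, 921] minutes from midnight
Overlap start = max(369, 694) = 694
Overlap end = min(643, 921) = 643
End <= start, so the intervals do not overlap: 0 minutes

0


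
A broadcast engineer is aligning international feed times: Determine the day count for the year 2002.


Year: 2002
Check leap year rules:
Divisible by 4? No
2002 is not a leap year
Days: 365

365


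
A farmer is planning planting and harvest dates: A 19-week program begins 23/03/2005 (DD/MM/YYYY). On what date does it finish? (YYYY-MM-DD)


Start: 2005-03-23
Weeks to add: 19
Convert to days: 19 x 7 = 133 days
Add 133 days to 2005-03-23
Result: 2005-08-03

2005-08-03


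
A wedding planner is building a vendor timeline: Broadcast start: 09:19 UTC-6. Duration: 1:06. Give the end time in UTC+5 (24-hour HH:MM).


Start: 09:19 in UTC-6
Step 1 - add duration:
  minutes: 19 + 6 = 25
  hours: 9 + 1 + 0 = 10
  end in UTC-6: 10:25
Step 2 - convert UTC-6 -> UTC+5:
  offset difference: 5 - (-6) = 11 hours
  10 + (11) = 21 -> mod 24 = 21
Result: 21:25 in UTC+5

21:25


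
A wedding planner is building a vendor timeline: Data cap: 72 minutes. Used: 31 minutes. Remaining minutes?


Total budget: 72 minutes
Time used: 31 minutes
Remaining: 72 - 31 = 41 minutes
Percent used: 43.1%
Percent remaining: 56.9%

41
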